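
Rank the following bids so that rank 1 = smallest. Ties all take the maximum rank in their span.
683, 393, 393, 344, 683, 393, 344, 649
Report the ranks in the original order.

Sorted (ascending): 344, 344, 393, 393, 393, 649, 683, 683
The 2 values of 344 occupy positions 1–2 → each gets rank 2.
The 3 values of 393 occupy positions 3–5 → each gets rank 5.
The 2 values of 683 occupy positions 7–8 → each gets rank 8.

8, 5, 5, 2, 8, 5, 2, 6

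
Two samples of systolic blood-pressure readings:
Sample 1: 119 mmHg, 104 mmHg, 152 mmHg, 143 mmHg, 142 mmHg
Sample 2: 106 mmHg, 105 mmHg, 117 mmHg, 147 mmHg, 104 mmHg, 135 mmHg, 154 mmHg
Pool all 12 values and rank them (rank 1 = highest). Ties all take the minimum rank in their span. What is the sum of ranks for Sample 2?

48

Sorted (descending): 154, 152, 147, 143, 142, 135, 119, 117, 106, 105, 104, 104
The 2 values of 104 occupy positions 11–12 → each gets rank 11.
Sample 2 values → pooled ranks: 106→9, 105→10, 117→8, 147→3, 104→11, 135→6, 154→1
Rank sum = 9 + 10 + 8 + 3 + 11 + 6 + 1 = 48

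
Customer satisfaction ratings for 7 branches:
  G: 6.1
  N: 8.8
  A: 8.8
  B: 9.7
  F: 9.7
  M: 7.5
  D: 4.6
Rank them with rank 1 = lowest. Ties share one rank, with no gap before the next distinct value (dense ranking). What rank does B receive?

5

Sorted (ascending): 4.6, 6.1, 7.5, 8.8, 8.8, 9.7, 9.7
The 2 values of 8.8 share dense rank 4.
The 2 values of 9.7 share dense rank 5.
Remaining distinct values take the next consecutive integers.
B has value 9.7 → rank 5.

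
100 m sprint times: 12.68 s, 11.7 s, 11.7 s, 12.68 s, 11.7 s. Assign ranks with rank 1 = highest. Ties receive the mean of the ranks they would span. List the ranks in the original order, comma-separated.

1.5, 4, 4, 1.5, 4

Sorted (descending): 12.68, 12.68, 11.7, 11.7, 11.7
The 2 values of 12.68 occupy positions 1–2 → average rank (1+2)/2 = 1.5.
The 3 values of 11.7 occupy positions 3–5 → average rank 4.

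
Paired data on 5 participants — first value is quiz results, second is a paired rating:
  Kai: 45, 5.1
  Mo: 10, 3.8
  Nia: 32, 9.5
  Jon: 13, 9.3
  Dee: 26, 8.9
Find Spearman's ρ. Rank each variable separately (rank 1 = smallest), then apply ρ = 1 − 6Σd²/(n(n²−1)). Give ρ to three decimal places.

0.300

Ranks of variable 1: 5, 1, 4, 2, 3
Ranks of variable 2: 2, 1, 5, 4, 3
d = r₁ − r₂: 3, 0, -1, -2, 0
d²: 9, 0, 1, 4, 0; Σd² = 14
ρ = 1 − 6·14/(5·24) = 1 − 84/120 = 0.300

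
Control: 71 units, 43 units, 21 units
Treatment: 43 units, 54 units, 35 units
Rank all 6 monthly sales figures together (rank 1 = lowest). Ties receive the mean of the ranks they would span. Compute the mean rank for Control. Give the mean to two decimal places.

Sorted (ascending): 21, 35, 43, 43, 54, 71
The 2 values of 43 occupy positions 3–4 → average rank (3+4)/2 = 3.5.
Control values → pooled ranks: 71→6, 43→3.5, 21→1
Mean rank = (6 + 3.5 + 1) / 3 = 3.50

3.50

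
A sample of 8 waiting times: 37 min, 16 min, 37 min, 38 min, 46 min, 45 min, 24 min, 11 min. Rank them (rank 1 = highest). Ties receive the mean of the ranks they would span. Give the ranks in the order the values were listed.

Sorted (descending): 46, 45, 38, 37, 37, 24, 16, 11
The 2 values of 37 occupy positions 4–5 → average rank (4+5)/2 = 4.5.

4.5, 7, 4.5, 3, 1, 2, 6, 8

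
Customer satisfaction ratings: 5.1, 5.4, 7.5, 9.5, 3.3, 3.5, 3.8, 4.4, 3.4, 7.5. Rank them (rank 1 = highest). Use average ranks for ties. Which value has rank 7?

3.8

Sorted (descending): 9.5, 7.5, 7.5, 5.4, 5.1, 4.4, 3.8, 3.5, 3.4, 3.3
The 2 values of 7.5 occupy positions 2–3 → average rank (2+3)/2 = 2.5.
Rank 7 → value 3.8.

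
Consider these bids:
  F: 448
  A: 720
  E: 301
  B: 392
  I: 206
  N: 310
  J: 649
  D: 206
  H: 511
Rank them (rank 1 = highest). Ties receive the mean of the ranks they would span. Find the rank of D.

8.5

Sorted (descending): 720, 649, 511, 448, 392, 310, 301, 206, 206
The 2 values of 206 occupy positions 8–9 → average rank (8+9)/2 = 8.5.
D has value 206 → rank 8.5.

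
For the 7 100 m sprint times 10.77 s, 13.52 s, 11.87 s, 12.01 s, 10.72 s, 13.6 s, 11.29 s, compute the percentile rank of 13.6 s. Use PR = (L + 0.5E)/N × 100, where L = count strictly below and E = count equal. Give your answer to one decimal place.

N = 7.
Strictly below 13.6: 6. Equal to 13.6: 1.
PR = (6 + 0.5·1)/7 × 100 = 92.9

92.9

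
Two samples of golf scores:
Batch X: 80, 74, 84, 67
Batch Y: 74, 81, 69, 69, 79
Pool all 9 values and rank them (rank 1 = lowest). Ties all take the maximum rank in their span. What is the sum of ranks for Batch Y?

Sorted (ascending): 67, 69, 69, 74, 74, 79, 80, 81, 84
The 2 values of 69 occupy positions 2–3 → each gets rank 3.
The 2 values of 74 occupy positions 4–5 → each gets rank 5.
Batch Y values → pooled ranks: 74→5, 81→8, 69→3, 69→3, 79→6
Rank sum = 5 + 8 + 3 + 3 + 6 = 25

25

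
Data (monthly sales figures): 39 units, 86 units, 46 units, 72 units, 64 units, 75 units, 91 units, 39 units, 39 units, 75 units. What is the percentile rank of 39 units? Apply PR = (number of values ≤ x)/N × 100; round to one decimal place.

N = 10.
Strictly below 39: 0. Equal to 39: 3.
PR = 3/10 × 100 = 30.0

30.0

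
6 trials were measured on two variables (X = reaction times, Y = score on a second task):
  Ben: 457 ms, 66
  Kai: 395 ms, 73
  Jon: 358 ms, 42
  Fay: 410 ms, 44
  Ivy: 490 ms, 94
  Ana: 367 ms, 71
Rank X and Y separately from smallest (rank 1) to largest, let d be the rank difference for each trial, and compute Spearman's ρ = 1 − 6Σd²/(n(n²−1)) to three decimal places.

Ranks of variable 1: 5, 3, 1, 4, 6, 2
Ranks of variable 2: 3, 5, 1, 2, 6, 4
d = r₁ − r₂: 2, -2, 0, 2, 0, -2
d²: 4, 4, 0, 4, 0, 4; Σd² = 16
ρ = 1 − 6·16/(6·35) = 1 − 96/210 = 0.543

0.543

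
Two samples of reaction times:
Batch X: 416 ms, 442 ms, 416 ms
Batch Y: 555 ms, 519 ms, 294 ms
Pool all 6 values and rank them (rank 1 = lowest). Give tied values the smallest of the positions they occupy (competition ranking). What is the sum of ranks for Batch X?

8

Sorted (ascending): 294, 416, 416, 442, 519, 555
The 2 values of 416 occupy positions 2–3 → each gets rank 2.
Batch X values → pooled ranks: 416→2, 442→4, 416→2
Rank sum = 2 + 4 + 2 = 8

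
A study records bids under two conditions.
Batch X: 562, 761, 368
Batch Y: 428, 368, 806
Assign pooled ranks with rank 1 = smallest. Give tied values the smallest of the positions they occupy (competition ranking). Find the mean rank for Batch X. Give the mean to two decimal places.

Sorted (ascending): 368, 368, 428, 562, 761, 806
The 2 values of 368 occupy positions 1–2 → each gets rank 1.
Batch X values → pooled ranks: 562→4, 761→5, 368→1
Mean rank = (4 + 5 + 1) / 3 = 3.33

3.33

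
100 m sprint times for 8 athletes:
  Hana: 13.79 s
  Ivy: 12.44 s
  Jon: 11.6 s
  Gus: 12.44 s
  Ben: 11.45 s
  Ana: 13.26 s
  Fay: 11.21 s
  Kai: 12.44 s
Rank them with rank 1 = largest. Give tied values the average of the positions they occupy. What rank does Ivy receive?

4

Sorted (descending): 13.79, 13.26, 12.44, 12.44, 12.44, 11.6, 11.45, 11.21
The 3 values of 12.44 occupy positions 3–5 → average rank 4.
Ivy has value 12.44 s → rank 4.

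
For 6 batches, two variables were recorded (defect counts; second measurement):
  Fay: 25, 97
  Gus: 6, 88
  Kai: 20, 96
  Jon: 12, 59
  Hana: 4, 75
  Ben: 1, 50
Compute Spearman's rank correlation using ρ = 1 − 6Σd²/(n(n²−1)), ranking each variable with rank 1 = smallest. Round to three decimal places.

Ranks of variable 1: 6, 3, 5, 4, 2, 1
Ranks of variable 2: 6, 4, 5, 2, 3, 1
d = r₁ − r₂: 0, -1, 0, 2, -1, 0
d²: 0, 1, 0, 4, 1, 0; Σd² = 6
ρ = 1 − 6·6/(6·35) = 1 − 36/210 = 0.829

0.829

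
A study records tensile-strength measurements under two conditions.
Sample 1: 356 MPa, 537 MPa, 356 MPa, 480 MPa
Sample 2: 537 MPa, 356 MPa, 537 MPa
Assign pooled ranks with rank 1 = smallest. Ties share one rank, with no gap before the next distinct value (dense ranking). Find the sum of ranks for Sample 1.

Sorted (ascending): 356, 356, 356, 480, 537, 537, 537
The 3 values of 356 share dense rank 1.
The 3 values of 537 share dense rank 3.
Remaining distinct values take the next consecutive integers.
Sample 1 values → pooled ranks: 356→1, 537→3, 356→1, 480→2
Rank sum = 1 + 3 + 1 + 2 = 7

7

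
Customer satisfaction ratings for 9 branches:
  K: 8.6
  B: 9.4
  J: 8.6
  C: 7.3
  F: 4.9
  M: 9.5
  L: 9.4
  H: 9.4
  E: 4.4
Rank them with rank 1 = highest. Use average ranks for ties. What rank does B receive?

3

Sorted (descending): 9.5, 9.4, 9.4, 9.4, 8.6, 8.6, 7.3, 4.9, 4.4
The 3 values of 9.4 occupy positions 2–4 → average rank 3.
The 2 values of 8.6 occupy positions 5–6 → average rank (5+6)/2 = 5.5.
B has value 9.4 → rank 3.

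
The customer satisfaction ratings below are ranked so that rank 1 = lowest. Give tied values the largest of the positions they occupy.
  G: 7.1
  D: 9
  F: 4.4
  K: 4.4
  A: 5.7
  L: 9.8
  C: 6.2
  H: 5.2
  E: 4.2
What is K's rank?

3

Sorted (ascending): 4.2, 4.4, 4.4, 5.2, 5.7, 6.2, 7.1, 9, 9.8
The 2 values of 4.4 occupy positions 2–3 → each gets rank 3.
K has value 4.4 → rank 3.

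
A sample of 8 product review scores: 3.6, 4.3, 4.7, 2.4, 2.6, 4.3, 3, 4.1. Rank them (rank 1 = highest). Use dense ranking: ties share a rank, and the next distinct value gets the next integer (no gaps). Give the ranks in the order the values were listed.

4, 2, 1, 7, 6, 2, 5, 3

Sorted (descending): 4.7, 4.3, 4.3, 4.1, 3.6, 3, 2.6, 2.4
The 2 values of 4.3 share dense rank 2.
Remaining distinct values take the next consecutive integers.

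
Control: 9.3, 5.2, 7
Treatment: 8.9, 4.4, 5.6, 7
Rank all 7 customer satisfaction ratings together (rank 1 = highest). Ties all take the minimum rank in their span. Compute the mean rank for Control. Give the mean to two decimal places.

Sorted (descending): 9.3, 8.9, 7, 7, 5.6, 5.2, 4.4
The 2 values of 7 occupy positions 3–4 → each gets rank 3.
Control values → pooled ranks: 9.3→1, 5.2→6, 7→3
Mean rank = (1 + 6 + 3) / 3 = 3.33

3.33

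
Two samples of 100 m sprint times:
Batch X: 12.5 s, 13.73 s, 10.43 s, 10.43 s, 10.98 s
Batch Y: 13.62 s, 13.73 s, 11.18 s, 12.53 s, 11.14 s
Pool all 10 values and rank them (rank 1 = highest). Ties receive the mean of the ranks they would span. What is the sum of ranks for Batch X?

Sorted (descending): 13.73, 13.73, 13.62, 12.53, 12.5, 11.18, 11.14, 10.98, 10.43, 10.43
The 2 values of 13.73 occupy positions 1–2 → average rank (1+2)/2 = 1.5.
The 2 values of 10.43 occupy positions 9–10 → average rank (9+10)/2 = 9.5.
Batch X values → pooled ranks: 12.5→5, 13.73→1.5, 10.43→9.5, 10.43→9.5, 10.98→8
Rank sum = 5 + 1.5 + 9.5 + 9.5 + 8 = 33.5

33.5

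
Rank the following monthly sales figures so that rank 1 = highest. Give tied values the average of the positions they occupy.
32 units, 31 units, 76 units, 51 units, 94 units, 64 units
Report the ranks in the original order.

5, 6, 2, 4, 1, 3

Sorted (descending): 94, 76, 64, 51, 32, 31
No ties — each value takes its position as its rank.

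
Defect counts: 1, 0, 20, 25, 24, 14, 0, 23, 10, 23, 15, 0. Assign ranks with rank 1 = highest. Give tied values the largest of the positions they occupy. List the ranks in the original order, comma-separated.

Sorted (descending): 25, 24, 23, 23, 20, 15, 14, 10, 1, 0, 0, 0
The 2 values of 23 occupy positions 3–4 → each gets rank 4.
The 3 values of 0 occupy positions 10–12 → each gets rank 12.

9, 12, 5, 1, 2, 7, 12, 4, 8, 4, 6, 12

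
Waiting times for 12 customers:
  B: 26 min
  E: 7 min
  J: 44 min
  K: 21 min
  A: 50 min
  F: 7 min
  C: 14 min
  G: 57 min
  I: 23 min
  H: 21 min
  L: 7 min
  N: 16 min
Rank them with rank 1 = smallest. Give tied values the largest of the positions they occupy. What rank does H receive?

Sorted (ascending): 7, 7, 7, 14, 16, 21, 21, 23, 26, 44, 50, 57
The 3 values of 7 occupy positions 1–3 → each gets rank 3.
The 2 values of 21 occupy positions 6–7 → each gets rank 7.
H has value 21 min → rank 7.

7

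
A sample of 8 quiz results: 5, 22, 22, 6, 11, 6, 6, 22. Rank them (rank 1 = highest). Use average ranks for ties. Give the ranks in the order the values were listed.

8, 2, 2, 6, 4, 6, 6, 2

Sorted (descending): 22, 22, 22, 11, 6, 6, 6, 5
The 3 values of 22 occupy positions 1–3 → average rank 2.
The 3 values of 6 occupy positions 5–7 → average rank 6.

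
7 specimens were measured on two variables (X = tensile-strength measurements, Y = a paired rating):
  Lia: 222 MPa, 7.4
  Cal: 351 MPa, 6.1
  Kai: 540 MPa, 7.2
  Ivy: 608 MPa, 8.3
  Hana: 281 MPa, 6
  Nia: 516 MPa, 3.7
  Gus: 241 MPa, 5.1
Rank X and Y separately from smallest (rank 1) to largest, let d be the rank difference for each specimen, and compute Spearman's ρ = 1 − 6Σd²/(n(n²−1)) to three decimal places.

Ranks of variable 1: 1, 4, 6, 7, 3, 5, 2
Ranks of variable 2: 6, 4, 5, 7, 3, 1, 2
d = r₁ − r₂: -5, 0, 1, 0, 0, 4, 0
d²: 25, 0, 1, 0, 0, 16, 0; Σd² = 42
ρ = 1 − 6·42/(7·48) = 1 − 252/336 = 0.250

0.250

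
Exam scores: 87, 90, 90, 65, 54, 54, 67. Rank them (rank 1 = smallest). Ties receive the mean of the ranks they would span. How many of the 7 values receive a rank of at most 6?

Sorted (ascending): 54, 54, 65, 67, 87, 90, 90
The 2 values of 54 occupy positions 1–2 → average rank (1+2)/2 = 1.5.
The 2 values of 90 occupy positions 6–7 → average rank (6+7)/2 = 6.5.
Ranks ≤ 6: {1.5, 1.5, 3, 4, 5} → 5 values.

5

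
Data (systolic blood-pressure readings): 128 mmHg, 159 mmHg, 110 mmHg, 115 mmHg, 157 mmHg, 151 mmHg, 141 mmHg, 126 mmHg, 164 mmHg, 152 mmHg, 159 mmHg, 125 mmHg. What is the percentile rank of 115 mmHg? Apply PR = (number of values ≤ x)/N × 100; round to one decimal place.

N = 12.
Strictly below 115: 1. Equal to 115: 1.
PR = 2/12 × 100 = 16.7

16.7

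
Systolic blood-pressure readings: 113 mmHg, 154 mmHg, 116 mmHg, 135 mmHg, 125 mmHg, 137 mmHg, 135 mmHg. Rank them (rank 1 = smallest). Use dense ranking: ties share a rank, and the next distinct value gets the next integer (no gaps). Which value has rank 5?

Sorted (ascending): 113, 116, 125, 135, 135, 137, 154
The 2 values of 135 share dense rank 4.
Remaining distinct values take the next consecutive integers.
Rank 5 → value 137.

137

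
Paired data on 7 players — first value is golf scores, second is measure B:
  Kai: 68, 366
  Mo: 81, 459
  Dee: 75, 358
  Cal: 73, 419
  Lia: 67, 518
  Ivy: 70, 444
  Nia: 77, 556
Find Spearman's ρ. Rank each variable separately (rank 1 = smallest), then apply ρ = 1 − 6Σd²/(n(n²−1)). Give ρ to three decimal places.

0.143

Ranks of variable 1: 2, 7, 5, 4, 1, 3, 6
Ranks of variable 2: 2, 5, 1, 3, 6, 4, 7
d = r₁ − r₂: 0, 2, 4, 1, -5, -1, -1
d²: 0, 4, 16, 1, 25, 1, 1; Σd² = 48
ρ = 1 − 6·48/(7·48) = 1 − 288/336 = 0.143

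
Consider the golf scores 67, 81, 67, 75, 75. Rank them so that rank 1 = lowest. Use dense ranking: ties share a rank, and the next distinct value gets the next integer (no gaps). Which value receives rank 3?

81

Sorted (ascending): 67, 67, 75, 75, 81
The 2 values of 67 share dense rank 1.
The 2 values of 75 share dense rank 2.
Remaining distinct values take the next consecutive integers.
Rank 3 → value 81.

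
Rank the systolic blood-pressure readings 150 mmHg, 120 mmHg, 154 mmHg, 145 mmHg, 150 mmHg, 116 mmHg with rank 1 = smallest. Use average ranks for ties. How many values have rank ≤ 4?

Sorted (ascending): 116, 120, 145, 150, 150, 154
The 2 values of 150 occupy positions 4–5 → average rank (4+5)/2 = 4.5.
Ranks ≤ 4: {1, 2, 3} → 3 values.

3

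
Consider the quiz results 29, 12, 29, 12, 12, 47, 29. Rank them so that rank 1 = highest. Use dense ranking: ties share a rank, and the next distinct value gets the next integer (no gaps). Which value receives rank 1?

47

Sorted (descending): 47, 29, 29, 29, 12, 12, 12
The 3 values of 29 share dense rank 2.
The 3 values of 12 share dense rank 3.
Remaining distinct values take the next consecutive integers.
Rank 1 → value 47.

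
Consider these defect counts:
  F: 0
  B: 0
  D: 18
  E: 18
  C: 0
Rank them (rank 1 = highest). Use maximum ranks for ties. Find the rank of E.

2

Sorted (descending): 18, 18, 0, 0, 0
The 2 values of 18 occupy positions 1–2 → each gets rank 2.
The 3 values of 0 occupy positions 3–5 → each gets rank 5.
E has value 18 → rank 2.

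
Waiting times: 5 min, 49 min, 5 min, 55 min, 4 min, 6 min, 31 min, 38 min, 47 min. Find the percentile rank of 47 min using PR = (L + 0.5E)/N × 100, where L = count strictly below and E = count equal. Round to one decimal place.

72.2

N = 9.
Strictly below 47: 6. Equal to 47: 1.
PR = (6 + 0.5·1)/9 × 100 = 72.2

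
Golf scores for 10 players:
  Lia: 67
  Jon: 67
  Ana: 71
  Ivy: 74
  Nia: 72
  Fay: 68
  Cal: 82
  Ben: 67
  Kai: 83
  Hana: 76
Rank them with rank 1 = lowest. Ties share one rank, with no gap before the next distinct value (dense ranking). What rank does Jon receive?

Sorted (ascending): 67, 67, 67, 68, 71, 72, 74, 76, 82, 83
The 3 values of 67 share dense rank 1.
Remaining distinct values take the next consecutive integers.
Jon has value 67 → rank 1.

1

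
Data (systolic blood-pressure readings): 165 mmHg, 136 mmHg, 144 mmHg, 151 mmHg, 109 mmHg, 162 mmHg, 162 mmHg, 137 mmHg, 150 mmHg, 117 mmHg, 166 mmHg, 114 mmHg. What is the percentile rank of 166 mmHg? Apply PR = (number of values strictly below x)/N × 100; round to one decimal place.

91.7

N = 12.
Strictly below 166: 11. Equal to 166: 1.
PR = 11/12 × 100 = 91.7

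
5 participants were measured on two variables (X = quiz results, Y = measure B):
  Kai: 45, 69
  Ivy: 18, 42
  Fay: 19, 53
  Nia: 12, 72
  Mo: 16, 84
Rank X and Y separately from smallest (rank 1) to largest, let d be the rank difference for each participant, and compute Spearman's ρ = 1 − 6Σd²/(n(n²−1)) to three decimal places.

-0.500

Ranks of variable 1: 5, 3, 4, 1, 2
Ranks of variable 2: 3, 1, 2, 4, 5
d = r₁ − r₂: 2, 2, 2, -3, -3
d²: 4, 4, 4, 9, 9; Σd² = 30
ρ = 1 − 6·30/(5·24) = 1 − 180/120 = -0.500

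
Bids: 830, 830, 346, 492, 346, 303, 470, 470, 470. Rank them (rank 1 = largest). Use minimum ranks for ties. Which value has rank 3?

492

Sorted (descending): 830, 830, 492, 470, 470, 470, 346, 346, 303
The 2 values of 830 occupy positions 1–2 → each gets rank 1.
The 3 values of 470 occupy positions 4–6 → each gets rank 4.
The 2 values of 346 occupy positions 7–8 → each gets rank 7.
Rank 3 → value 492.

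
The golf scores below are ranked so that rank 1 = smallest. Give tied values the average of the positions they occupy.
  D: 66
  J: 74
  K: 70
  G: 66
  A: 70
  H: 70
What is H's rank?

Sorted (ascending): 66, 66, 70, 70, 70, 74
The 2 values of 66 occupy positions 1–2 → average rank (1+2)/2 = 1.5.
The 3 values of 70 occupy positions 3–5 → average rank 4.
H has value 70 → rank 4.

4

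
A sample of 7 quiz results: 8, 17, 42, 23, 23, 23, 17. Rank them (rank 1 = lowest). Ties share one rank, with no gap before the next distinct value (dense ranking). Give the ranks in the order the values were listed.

1, 2, 4, 3, 3, 3, 2

Sorted (ascending): 8, 17, 17, 23, 23, 23, 42
The 2 values of 17 share dense rank 2.
The 3 values of 23 share dense rank 3.
Remaining distinct values take the next consecutive integers.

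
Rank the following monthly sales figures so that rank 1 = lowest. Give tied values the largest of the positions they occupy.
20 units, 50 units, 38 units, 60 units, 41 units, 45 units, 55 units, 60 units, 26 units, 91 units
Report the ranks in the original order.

Sorted (ascending): 20, 26, 38, 41, 45, 50, 55, 60, 60, 91
The 2 values of 60 occupy positions 8–9 → each gets rank 9.

1, 6, 3, 9, 4, 5, 7, 9, 2, 10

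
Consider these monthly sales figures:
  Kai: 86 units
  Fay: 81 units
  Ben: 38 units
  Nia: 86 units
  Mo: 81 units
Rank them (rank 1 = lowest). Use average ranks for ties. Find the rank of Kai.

Sorted (ascending): 38, 81, 81, 86, 86
The 2 values of 81 occupy positions 2–3 → average rank (2+3)/2 = 2.5.
The 2 values of 86 occupy positions 4–5 → average rank (4+5)/2 = 4.5.
Kai has value 86 units → rank 4.5.

4.5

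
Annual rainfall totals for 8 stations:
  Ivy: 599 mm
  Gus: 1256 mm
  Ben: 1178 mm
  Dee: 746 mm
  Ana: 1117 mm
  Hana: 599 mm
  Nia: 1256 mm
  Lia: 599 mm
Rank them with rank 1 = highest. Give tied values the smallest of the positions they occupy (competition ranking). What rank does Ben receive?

3

Sorted (descending): 1256, 1256, 1178, 1117, 746, 599, 599, 599
The 2 values of 1256 occupy positions 1–2 → each gets rank 1.
The 3 values of 599 occupy positions 6–8 → each gets rank 6.
Ben has value 1178 mm → rank 3.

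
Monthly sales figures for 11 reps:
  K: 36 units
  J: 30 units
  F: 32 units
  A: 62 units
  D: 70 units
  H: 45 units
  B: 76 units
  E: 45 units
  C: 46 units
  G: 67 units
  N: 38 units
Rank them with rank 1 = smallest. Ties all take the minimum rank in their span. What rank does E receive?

Sorted (ascending): 30, 32, 36, 38, 45, 45, 46, 62, 67, 70, 76
The 2 values of 45 occupy positions 5–6 → each gets rank 5.
E has value 45 units → rank 5.

5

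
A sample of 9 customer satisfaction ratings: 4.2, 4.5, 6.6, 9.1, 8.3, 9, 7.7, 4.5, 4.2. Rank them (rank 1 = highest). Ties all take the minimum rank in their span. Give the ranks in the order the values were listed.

8, 6, 5, 1, 3, 2, 4, 6, 8

Sorted (descending): 9.1, 9, 8.3, 7.7, 6.6, 4.5, 4.5, 4.2, 4.2
The 2 values of 4.5 occupy positions 6–7 → each gets rank 6.
The 2 values of 4.2 occupy positions 8–9 → each gets rank 8.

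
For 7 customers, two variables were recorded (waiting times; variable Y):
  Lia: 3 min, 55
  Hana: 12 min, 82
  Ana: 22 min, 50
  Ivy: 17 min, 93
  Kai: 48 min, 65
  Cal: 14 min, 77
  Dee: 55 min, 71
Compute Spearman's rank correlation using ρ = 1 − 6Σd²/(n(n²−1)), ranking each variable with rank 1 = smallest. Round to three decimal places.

-0.143

Ranks of variable 1: 1, 2, 5, 4, 6, 3, 7
Ranks of variable 2: 2, 6, 1, 7, 3, 5, 4
d = r₁ − r₂: -1, -4, 4, -3, 3, -2, 3
d²: 1, 16, 16, 9, 9, 4, 9; Σd² = 64
ρ = 1 − 6·64/(7·48) = 1 − 384/336 = -0.143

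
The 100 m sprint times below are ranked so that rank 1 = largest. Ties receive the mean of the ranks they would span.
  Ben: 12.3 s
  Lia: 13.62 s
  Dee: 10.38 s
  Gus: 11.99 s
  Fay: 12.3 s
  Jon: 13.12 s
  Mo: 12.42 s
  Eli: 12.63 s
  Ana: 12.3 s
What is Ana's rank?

6

Sorted (descending): 13.62, 13.12, 12.63, 12.42, 12.3, 12.3, 12.3, 11.99, 10.38
The 3 values of 12.3 occupy positions 5–7 → average rank 6.
Ana has value 12.3 s → rank 6.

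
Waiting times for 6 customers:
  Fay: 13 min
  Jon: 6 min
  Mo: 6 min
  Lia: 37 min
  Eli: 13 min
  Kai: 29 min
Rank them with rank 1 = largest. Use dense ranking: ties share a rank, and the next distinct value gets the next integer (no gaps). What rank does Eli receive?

Sorted (descending): 37, 29, 13, 13, 6, 6
The 2 values of 13 share dense rank 3.
The 2 values of 6 share dense rank 4.
Remaining distinct values take the next consecutive integers.
Eli has value 13 min → rank 3.

3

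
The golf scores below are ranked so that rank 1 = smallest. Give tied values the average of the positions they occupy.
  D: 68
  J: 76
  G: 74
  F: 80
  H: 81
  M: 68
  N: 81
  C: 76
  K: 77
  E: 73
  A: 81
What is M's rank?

Sorted (ascending): 68, 68, 73, 74, 76, 76, 77, 80, 81, 81, 81
The 2 values of 68 occupy positions 1–2 → average rank (1+2)/2 = 1.5.
The 2 values of 76 occupy positions 5–6 → average rank (5+6)/2 = 5.5.
The 3 values of 81 occupy positions 9–11 → average rank 10.
M has value 68 → rank 1.5.

1.5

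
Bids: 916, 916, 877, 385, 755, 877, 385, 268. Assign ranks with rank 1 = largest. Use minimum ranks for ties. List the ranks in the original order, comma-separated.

Sorted (descending): 916, 916, 877, 877, 755, 385, 385, 268
The 2 values of 916 occupy positions 1–2 → each gets rank 1.
The 2 values of 877 occupy positions 3–4 → each gets rank 3.
The 2 values of 385 occupy positions 6–7 → each gets rank 6.

1, 1, 3, 6, 5, 3, 6, 8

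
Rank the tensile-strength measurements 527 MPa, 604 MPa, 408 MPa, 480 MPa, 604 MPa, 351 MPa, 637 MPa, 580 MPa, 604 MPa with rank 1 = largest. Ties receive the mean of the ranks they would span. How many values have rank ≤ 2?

1

Sorted (descending): 637, 604, 604, 604, 580, 527, 480, 408, 351
The 3 values of 604 occupy positions 2–4 → average rank 3.
Ranks ≤ 2: {1} → 1 value.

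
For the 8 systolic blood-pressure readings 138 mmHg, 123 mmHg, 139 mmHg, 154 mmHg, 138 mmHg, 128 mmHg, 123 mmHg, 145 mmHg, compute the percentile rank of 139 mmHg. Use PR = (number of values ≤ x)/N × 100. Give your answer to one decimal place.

N = 8.
Strictly below 139: 5. Equal to 139: 1.
PR = 6/8 × 100 = 75.0

75.0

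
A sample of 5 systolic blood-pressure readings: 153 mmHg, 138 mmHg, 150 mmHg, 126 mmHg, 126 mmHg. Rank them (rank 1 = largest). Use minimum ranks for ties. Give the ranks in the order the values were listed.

Sorted (descending): 153, 150, 138, 126, 126
The 2 values of 126 occupy positions 4–5 → each gets rank 4.

1, 3, 2, 4, 4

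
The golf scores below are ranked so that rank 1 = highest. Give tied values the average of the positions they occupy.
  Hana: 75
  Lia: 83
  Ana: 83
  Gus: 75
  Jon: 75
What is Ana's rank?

1.5

Sorted (descending): 83, 83, 75, 75, 75
The 2 values of 83 occupy positions 1–2 → average rank (1+2)/2 = 1.5.
The 3 values of 75 occupy positions 3–5 → average rank 4.
Ana has value 83 → rank 1.5.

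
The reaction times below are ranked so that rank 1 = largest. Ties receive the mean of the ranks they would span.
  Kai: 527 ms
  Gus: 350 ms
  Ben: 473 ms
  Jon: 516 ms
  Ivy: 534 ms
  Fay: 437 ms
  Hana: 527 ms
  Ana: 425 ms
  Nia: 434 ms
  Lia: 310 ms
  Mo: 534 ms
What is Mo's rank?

Sorted (descending): 534, 534, 527, 527, 516, 473, 437, 434, 425, 350, 310
The 2 values of 534 occupy positions 1–2 → average rank (1+2)/2 = 1.5.
The 2 values of 527 occupy positions 3–4 → average rank (3+4)/2 = 3.5.
Mo has value 534 ms → rank 1.5.

1.5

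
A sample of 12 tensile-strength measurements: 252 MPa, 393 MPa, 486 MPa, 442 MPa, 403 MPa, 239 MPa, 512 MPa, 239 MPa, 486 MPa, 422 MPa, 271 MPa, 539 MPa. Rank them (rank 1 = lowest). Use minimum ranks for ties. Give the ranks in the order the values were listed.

Sorted (ascending): 239, 239, 252, 271, 393, 403, 422, 442, 486, 486, 512, 539
The 2 values of 239 occupy positions 1–2 → each gets rank 1.
The 2 values of 486 occupy positions 9–10 → each gets rank 9.

3, 5, 9, 8, 6, 1, 11, 1, 9, 7, 4, 12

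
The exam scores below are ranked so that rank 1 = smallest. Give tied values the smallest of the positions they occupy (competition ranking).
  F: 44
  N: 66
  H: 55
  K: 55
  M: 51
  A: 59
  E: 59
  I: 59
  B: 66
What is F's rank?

1

Sorted (ascending): 44, 51, 55, 55, 59, 59, 59, 66, 66
The 2 values of 55 occupy positions 3–4 → each gets rank 3.
The 3 values of 59 occupy positions 5–7 → each gets rank 5.
The 2 values of 66 occupy positions 8–9 → each gets rank 8.
F has value 44 → rank 1.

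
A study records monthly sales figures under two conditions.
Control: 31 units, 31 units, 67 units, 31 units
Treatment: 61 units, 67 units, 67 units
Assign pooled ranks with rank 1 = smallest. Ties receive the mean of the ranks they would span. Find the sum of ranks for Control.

12

Sorted (ascending): 31, 31, 31, 61, 67, 67, 67
The 3 values of 31 occupy positions 1–3 → average rank 2.
The 3 values of 67 occupy positions 5–7 → average rank 6.
Control values → pooled ranks: 31→2, 31→2, 67→6, 31→2
Rank sum = 2 + 2 + 6 + 2 = 12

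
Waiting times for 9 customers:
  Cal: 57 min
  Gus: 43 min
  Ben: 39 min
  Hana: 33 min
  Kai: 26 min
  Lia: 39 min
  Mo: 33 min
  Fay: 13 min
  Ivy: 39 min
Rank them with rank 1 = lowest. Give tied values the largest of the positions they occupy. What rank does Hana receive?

Sorted (ascending): 13, 26, 33, 33, 39, 39, 39, 43, 57
The 2 values of 33 occupy positions 3–4 → each gets rank 4.
The 3 values of 39 occupy positions 5–7 → each gets rank 7.
Hana has value 33 min → rank 4.

4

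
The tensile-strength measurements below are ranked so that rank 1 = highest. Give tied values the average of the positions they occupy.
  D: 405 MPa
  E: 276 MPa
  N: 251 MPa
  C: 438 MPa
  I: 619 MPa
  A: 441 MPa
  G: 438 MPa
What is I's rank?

Sorted (descending): 619, 441, 438, 438, 405, 276, 251
The 2 values of 438 occupy positions 3–4 → average rank (3+4)/2 = 3.5.
I has value 619 MPa → rank 1.

1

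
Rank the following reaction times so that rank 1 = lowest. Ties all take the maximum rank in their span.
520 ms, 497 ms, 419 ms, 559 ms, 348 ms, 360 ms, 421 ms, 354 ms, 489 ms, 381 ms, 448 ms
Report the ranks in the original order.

10, 9, 5, 11, 1, 3, 6, 2, 8, 4, 7

Sorted (ascending): 348, 354, 360, 381, 419, 421, 448, 489, 497, 520, 559
No ties — each value takes its position as its rank.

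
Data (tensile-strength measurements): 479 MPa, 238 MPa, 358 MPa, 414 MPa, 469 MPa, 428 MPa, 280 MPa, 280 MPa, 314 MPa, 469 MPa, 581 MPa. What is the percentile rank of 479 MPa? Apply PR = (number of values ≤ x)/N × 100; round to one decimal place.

N = 11.
Strictly below 479: 9. Equal to 479: 1.
PR = 10/11 × 100 = 90.9

90.9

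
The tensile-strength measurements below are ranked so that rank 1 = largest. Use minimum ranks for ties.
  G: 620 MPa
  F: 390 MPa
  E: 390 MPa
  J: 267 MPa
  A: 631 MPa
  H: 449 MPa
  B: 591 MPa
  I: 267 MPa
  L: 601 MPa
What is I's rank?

8

Sorted (descending): 631, 620, 601, 591, 449, 390, 390, 267, 267
The 2 values of 390 occupy positions 6–7 → each gets rank 6.
The 2 values of 267 occupy positions 8–9 → each gets rank 8.
I has value 267 MPa → rank 8.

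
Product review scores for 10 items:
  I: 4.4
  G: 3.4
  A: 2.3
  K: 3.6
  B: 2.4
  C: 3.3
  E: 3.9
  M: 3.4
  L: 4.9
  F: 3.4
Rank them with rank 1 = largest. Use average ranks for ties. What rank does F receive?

Sorted (descending): 4.9, 4.4, 3.9, 3.6, 3.4, 3.4, 3.4, 3.3, 2.4, 2.3
The 3 values of 3.4 occupy positions 5–7 → average rank 6.
F has value 3.4 → rank 6.

6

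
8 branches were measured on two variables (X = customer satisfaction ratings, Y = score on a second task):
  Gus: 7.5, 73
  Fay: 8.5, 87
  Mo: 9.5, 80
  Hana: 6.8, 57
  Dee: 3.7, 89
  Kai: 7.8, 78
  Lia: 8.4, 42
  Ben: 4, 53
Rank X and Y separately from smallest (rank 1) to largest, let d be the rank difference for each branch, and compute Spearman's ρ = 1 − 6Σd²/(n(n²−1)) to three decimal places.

0.071

Ranks of variable 1: 4, 7, 8, 3, 1, 5, 6, 2
Ranks of variable 2: 4, 7, 6, 3, 8, 5, 1, 2
d = r₁ − r₂: 0, 0, 2, 0, -7, 0, 5, 0
d²: 0, 0, 4, 0, 49, 0, 25, 0; Σd² = 78
ρ = 1 − 6·78/(8·63) = 1 − 468/504 = 0.071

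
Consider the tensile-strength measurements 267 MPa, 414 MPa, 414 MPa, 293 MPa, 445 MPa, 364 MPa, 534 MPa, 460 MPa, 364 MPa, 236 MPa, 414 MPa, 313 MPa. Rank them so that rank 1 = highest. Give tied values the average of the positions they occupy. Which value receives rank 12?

Sorted (descending): 534, 460, 445, 414, 414, 414, 364, 364, 313, 293, 267, 236
The 3 values of 414 occupy positions 4–6 → average rank 5.
The 2 values of 364 occupy positions 7–8 → average rank (7+8)/2 = 7.5.
Rank 12 → value 236.

236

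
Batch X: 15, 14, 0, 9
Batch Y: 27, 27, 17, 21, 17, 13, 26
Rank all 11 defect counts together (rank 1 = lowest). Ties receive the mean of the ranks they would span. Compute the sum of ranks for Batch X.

Sorted (ascending): 0, 9, 13, 14, 15, 17, 17, 21, 26, 27, 27
The 2 values of 17 occupy positions 6–7 → average rank (6+7)/2 = 6.5.
The 2 values of 27 occupy positions 10–11 → average rank (10+11)/2 = 10.5.
Batch X values → pooled ranks: 15→5, 14→4, 0→1, 9→2
Rank sum = 5 + 4 + 1 + 2 = 12

12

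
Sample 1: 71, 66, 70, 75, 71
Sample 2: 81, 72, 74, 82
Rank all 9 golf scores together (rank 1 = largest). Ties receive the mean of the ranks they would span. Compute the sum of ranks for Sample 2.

12

Sorted (descending): 82, 81, 75, 74, 72, 71, 71, 70, 66
The 2 values of 71 occupy positions 6–7 → average rank (6+7)/2 = 6.5.
Sample 2 values → pooled ranks: 81→2, 72→5, 74→4, 82→1
Rank sum = 2 + 5 + 4 + 1 = 12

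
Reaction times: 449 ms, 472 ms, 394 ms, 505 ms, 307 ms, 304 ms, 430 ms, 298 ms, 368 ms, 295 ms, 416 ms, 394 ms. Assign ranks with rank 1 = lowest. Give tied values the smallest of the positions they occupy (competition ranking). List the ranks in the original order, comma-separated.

Sorted (ascending): 295, 298, 304, 307, 368, 394, 394, 416, 430, 449, 472, 505
The 2 values of 394 occupy positions 6–7 → each gets rank 6.

10, 11, 6, 12, 4, 3, 9, 2, 5, 1, 8, 6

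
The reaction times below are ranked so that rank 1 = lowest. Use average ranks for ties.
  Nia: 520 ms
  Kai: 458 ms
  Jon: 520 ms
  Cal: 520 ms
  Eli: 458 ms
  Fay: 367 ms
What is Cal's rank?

5

Sorted (ascending): 367, 458, 458, 520, 520, 520
The 2 values of 458 occupy positions 2–3 → average rank (2+3)/2 = 2.5.
The 3 values of 520 occupy positions 4–6 → average rank 5.
Cal has value 520 ms → rank 5.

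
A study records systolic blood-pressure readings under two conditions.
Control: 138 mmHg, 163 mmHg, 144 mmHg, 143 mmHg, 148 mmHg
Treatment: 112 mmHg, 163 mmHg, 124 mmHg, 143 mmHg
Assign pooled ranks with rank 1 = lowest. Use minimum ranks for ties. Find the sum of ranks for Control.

Sorted (ascending): 112, 124, 138, 143, 143, 144, 148, 163, 163
The 2 values of 143 occupy positions 4–5 → each gets rank 4.
The 2 values of 163 occupy positions 8–9 → each gets rank 8.
Control values → pooled ranks: 138→3, 163→8, 144→6, 143→4, 148→7
Rank sum = 3 + 8 + 6 + 4 + 7 = 28

28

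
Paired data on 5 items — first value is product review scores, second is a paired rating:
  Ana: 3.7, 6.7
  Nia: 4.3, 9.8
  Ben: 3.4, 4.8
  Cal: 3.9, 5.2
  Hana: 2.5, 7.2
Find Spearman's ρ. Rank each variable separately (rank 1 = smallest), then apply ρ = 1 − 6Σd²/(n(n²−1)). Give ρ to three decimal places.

Ranks of variable 1: 3, 5, 2, 4, 1
Ranks of variable 2: 3, 5, 1, 2, 4
d = r₁ − r₂: 0, 0, 1, 2, -3
d²: 0, 0, 1, 4, 9; Σd² = 14
ρ = 1 − 6·14/(5·24) = 1 − 84/120 = 0.300

0.300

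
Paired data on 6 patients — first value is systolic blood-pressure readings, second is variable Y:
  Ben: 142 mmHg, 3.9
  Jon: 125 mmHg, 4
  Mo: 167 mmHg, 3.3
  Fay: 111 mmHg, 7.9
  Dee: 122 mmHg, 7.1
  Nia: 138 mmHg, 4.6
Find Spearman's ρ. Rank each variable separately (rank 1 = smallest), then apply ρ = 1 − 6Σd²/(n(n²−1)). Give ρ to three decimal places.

Ranks of variable 1: 5, 3, 6, 1, 2, 4
Ranks of variable 2: 2, 3, 1, 6, 5, 4
d = r₁ − r₂: 3, 0, 5, -5, -3, 0
d²: 9, 0, 25, 25, 9, 0; Σd² = 68
ρ = 1 − 6·68/(6·35) = 1 − 408/210 = -0.943

-0.943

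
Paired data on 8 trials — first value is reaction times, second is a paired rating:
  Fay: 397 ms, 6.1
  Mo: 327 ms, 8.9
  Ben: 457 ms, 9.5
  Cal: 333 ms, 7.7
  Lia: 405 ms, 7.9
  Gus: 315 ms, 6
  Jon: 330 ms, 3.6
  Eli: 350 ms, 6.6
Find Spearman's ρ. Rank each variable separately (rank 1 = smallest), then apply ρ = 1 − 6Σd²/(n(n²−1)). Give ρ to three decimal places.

0.500

Ranks of variable 1: 6, 2, 8, 4, 7, 1, 3, 5
Ranks of variable 2: 3, 7, 8, 5, 6, 2, 1, 4
d = r₁ − r₂: 3, -5, 0, -1, 1, -1, 2, 1
d²: 9, 25, 0, 1, 1, 1, 4, 1; Σd² = 42
ρ = 1 − 6·42/(8·63) = 1 − 252/504 = 0.500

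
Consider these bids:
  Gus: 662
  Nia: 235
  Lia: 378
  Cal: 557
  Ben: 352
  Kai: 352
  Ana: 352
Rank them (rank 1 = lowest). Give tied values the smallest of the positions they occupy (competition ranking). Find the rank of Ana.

2

Sorted (ascending): 235, 352, 352, 352, 378, 557, 662
The 3 values of 352 occupy positions 2–4 → each gets rank 2.
Ana has value 352 → rank 2.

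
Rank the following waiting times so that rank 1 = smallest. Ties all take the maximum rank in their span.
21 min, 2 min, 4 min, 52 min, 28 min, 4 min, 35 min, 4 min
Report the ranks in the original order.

5, 1, 4, 8, 6, 4, 7, 4

Sorted (ascending): 2, 4, 4, 4, 21, 28, 35, 52
The 3 values of 4 occupy positions 2–4 → each gets rank 4.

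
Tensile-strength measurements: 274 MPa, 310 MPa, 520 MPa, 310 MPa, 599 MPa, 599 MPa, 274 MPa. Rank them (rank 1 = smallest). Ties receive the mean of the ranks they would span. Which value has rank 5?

520

Sorted (ascending): 274, 274, 310, 310, 520, 599, 599
The 2 values of 274 occupy positions 1–2 → average rank (1+2)/2 = 1.5.
The 2 values of 310 occupy positions 3–4 → average rank (3+4)/2 = 3.5.
The 2 values of 599 occupy positions 6–7 → average rank (6+7)/2 = 6.5.
Rank 5 → value 520.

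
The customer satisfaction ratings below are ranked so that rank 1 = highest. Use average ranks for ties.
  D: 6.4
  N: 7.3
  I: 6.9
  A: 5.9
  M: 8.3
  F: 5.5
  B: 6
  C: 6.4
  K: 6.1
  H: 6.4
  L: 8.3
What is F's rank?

11

Sorted (descending): 8.3, 8.3, 7.3, 6.9, 6.4, 6.4, 6.4, 6.1, 6, 5.9, 5.5
The 2 values of 8.3 occupy positions 1–2 → average rank (1+2)/2 = 1.5.
The 3 values of 6.4 occupy positions 5–7 → average rank 6.
F has value 5.5 → rank 11.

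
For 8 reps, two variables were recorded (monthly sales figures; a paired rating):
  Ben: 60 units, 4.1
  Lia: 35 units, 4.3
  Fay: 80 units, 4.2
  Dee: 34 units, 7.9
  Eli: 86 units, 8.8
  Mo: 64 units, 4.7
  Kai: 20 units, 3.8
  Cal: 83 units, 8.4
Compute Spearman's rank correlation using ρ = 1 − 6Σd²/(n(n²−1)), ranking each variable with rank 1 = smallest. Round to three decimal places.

Ranks of variable 1: 4, 3, 6, 2, 8, 5, 1, 7
Ranks of variable 2: 2, 4, 3, 6, 8, 5, 1, 7
d = r₁ − r₂: 2, -1, 3, -4, 0, 0, 0, 0
d²: 4, 1, 9, 16, 0, 0, 0, 0; Σd² = 30
ρ = 1 − 6·30/(8·63) = 1 − 180/504 = 0.643

0.643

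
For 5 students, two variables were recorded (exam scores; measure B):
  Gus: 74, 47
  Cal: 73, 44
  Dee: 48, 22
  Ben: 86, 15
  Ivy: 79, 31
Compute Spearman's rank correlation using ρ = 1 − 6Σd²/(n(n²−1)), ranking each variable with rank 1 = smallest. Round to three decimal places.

Ranks of variable 1: 3, 2, 1, 5, 4
Ranks of variable 2: 5, 4, 2, 1, 3
d = r₁ − r₂: -2, -2, -1, 4, 1
d²: 4, 4, 1, 16, 1; Σd² = 26
ρ = 1 − 6·26/(5·24) = 1 − 156/120 = -0.300

-0.300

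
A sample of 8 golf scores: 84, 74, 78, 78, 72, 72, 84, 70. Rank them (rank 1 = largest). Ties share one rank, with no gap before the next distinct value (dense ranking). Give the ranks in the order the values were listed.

Sorted (descending): 84, 84, 78, 78, 74, 72, 72, 70
The 2 values of 84 share dense rank 1.
The 2 values of 78 share dense rank 2.
The 2 values of 72 share dense rank 4.
Remaining distinct values take the next consecutive integers.

1, 3, 2, 2, 4, 4, 1, 5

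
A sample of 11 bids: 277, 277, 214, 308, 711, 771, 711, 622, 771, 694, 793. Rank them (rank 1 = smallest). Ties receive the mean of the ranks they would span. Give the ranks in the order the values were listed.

Sorted (ascending): 214, 277, 277, 308, 622, 694, 711, 711, 771, 771, 793
The 2 values of 277 occupy positions 2–3 → average rank (2+3)/2 = 2.5.
The 2 values of 711 occupy positions 7–8 → average rank (7+8)/2 = 7.5.
The 2 values of 771 occupy positions 9–10 → average rank (9+10)/2 = 9.5.

2.5, 2.5, 1, 4, 7.5, 9.5, 7.5, 5, 9.5, 6, 11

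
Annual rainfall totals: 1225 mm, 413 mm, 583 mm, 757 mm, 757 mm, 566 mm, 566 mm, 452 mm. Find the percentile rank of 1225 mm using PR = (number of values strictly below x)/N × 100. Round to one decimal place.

87.5

N = 8.
Strictly below 1225: 7. Equal to 1225: 1.
PR = 7/8 × 100 = 87.5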